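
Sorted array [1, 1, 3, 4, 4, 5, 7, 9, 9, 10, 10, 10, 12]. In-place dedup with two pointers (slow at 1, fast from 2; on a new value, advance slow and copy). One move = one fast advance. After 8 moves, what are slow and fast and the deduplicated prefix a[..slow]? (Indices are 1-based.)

slow=1 fast=2: a[fast]=1=a[slow] dup, fast++
slow=1 fast=3: a[fast]=3≠a[slow]=1 write a[2]=3, slow++,fast++
slow=2 fast=4: a[fast]=4≠a[slow]=3 write a[3]=4, slow++,fast++
slow=3 fast=5: a[fast]=4=a[slow] dup, fast++
slow=3 fast=6: a[fast]=5≠a[slow]=4 write a[4]=5, slow++,fast++
slow=4 fast=7: a[fast]=7≠a[slow]=5 write a[5]=7, slow++,fast++
slow=5 fast=8: a[fast]=9≠a[slow]=7 write a[6]=9, slow++,fast++
slow=6 fast=9: a[fast]=9=a[slow] dup, fast++

slow=6, fast=10, prefix=[1, 3, 4, 5, 7, 9]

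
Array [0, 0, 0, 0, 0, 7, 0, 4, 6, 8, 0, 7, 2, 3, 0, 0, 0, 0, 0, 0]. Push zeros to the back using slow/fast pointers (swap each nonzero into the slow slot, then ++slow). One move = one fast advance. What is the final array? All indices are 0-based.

slow=0 fast=0: a[fast]=0, fast++
slow=0 fast=1: a[fast]=0, fast++
slow=0 fast=2: a[fast]=0, fast++
slow=0 fast=3: a[fast]=0, fast++
slow=0 fast=4: a[fast]=0, fast++
slow=0 fast=5: a[fast]=7≠0 swap→a[0]=7, slow++,fast++
slow=1 fast=6: a[fast]=0, fast++
slow=1 fast=7: a[fast]=4≠0 swap→a[1]=4, slow++,fast++
slow=2 fast=8: a[fast]=6≠0 swap→a[2]=6, slow++,fast++
slow=3 fast=9: a[fast]=8≠0 swap→a[3]=8, slow++,fast++
slow=4 fast=10: a[fast]=0, fast++
slow=4 fast=11: a[fast]=7≠0 swap→a[4]=7, slow++,fast++
slow=5 fast=12: a[fast]=2≠0 swap→a[5]=2, slow++,fast++
slow=6 fast=13: a[fast]=3≠0 swap→a[6]=3, slow++,fast++
slow=7 fast=14: a[fast]=0, fast++
slow=7 fast=15: a[fast]=0, fast++
slow=7 fast=16: a[fast]=0, fast++
slow=7 fast=17: a[fast]=0, fast++
slow=7 fast=18: a[fast]=0, fast++
slow=7 fast=19: a[fast]=0, fast++

[7, 4, 6, 8, 7, 2, 3, 0, 0, 0, 0, 0, 0, 0, 0, 0, 0, 0, 0, 0]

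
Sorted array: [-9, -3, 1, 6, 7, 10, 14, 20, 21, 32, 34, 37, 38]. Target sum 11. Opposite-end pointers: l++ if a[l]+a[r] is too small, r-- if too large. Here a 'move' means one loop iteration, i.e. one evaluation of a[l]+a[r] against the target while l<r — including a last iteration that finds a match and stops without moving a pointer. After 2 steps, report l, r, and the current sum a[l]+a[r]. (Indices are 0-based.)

l=0, r=10, sum=25

[0,12] -9+38=29 >11 → r--
[0,11] -9+37=28 >11 → r--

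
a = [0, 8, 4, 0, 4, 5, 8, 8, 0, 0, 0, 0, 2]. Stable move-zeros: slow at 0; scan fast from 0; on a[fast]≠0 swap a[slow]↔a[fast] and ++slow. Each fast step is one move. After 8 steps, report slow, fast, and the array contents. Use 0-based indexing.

slow=6, fast=8, a=[8, 4, 4, 5, 8, 8, 0, 0, 0, 0, 0, 0, 2]

(s=0,f=0) a[fast]=0 → fast++
(s=0,f=1) a[fast]=8≠0 swap→a[0]=8 → slow++,fast++
(s=1,f=2) a[fast]=4≠0 swap→a[1]=4 → slow++,fast++
(s=2,f=3) a[fast]=0 → fast++
(s=2,f=4) a[fast]=4≠0 swap→a[2]=4 → slow++,fast++
(s=3,f=5) a[fast]=5≠0 swap→a[3]=5 → slow++,fast++
(s=4,f=6) a[fast]=8≠0 swap→a[4]=8 → slow++,fast++
(s=5,f=7) a[fast]=8≠0 swap→a[5]=8 → slow++,fast++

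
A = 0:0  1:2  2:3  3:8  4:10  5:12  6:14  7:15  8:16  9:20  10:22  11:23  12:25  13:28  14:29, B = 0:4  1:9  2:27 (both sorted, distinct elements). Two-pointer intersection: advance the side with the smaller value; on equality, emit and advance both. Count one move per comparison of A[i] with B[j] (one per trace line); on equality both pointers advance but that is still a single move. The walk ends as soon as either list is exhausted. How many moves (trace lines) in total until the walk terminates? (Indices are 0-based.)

i=0 j=0: 0<4, i++
i=1 j=0: 2<4, i++
i=2 j=0: 3<4, i++
i=3 j=0: 8>4, j++
i=3 j=1: 8<9, i++
i=4 j=1: 10>9, j++
i=4 j=2: 10<27, i++
i=5 j=2: 12<27, i++
i=6 j=2: 14<27, i++
i=7 j=2: 15<27, i++
i=8 j=2: 16<27, i++
i=9 j=2: 20<27, i++
i=10 j=2: 22<27, i++
i=11 j=2: 23<27, i++
i=12 j=2: 25<27, i++
i=13 j=2: 28>27, j++

16 moves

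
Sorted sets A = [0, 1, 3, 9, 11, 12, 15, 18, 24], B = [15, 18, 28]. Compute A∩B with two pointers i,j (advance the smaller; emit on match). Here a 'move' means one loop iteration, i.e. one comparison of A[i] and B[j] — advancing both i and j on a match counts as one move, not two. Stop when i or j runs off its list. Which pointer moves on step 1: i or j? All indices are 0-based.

i

[i=0,j=0] 0<15 → i++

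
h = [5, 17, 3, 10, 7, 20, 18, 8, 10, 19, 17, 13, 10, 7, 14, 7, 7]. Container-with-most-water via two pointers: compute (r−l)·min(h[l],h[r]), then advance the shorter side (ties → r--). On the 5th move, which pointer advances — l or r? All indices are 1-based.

r

[1,17] min(5,7)*16=80 best=80 * → l++
[2,17] min(17,7)*15=105 best=105 * → r--
[2,16] min(17,7)*14=98 best=105 → r--
[2,15] min(17,14)*13=182 best=182 * → r--
[2,14] min(17,7)*12=84 best=182 → r--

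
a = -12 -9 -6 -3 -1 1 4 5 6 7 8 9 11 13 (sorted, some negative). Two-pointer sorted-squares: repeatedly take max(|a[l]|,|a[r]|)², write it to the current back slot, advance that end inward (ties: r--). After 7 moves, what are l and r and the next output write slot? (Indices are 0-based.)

l=2, r=8, next write slot=6

[0,13] |-12|<=|13| out[13]=169 → r--
[0,12] |-12|>|11| out[12]=144 → l++
[1,12] |-9|<=|11| out[11]=121 → r--
[1,11] |-9|<=|9| out[10]=81 → r--
[1,10] |-9|>|8| out[9]=81 → l++
[2,10] |-6|<=|8| out[8]=64 → r--
[2,9] |-6|<=|7| out[7]=49 → r--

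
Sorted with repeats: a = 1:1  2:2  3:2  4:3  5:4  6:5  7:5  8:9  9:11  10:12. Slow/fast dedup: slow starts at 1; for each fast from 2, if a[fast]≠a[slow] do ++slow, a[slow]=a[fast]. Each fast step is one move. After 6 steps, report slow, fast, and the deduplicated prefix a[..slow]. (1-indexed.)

slow=1 fast=2: a[fast]=2≠a[slow]=1 write a[2]=2, slow++,fast++
slow=2 fast=3: a[fast]=2=a[slow] dup, fast++
slow=2 fast=4: a[fast]=3≠a[slow]=2 write a[3]=3, slow++,fast++
slow=3 fast=5: a[fast]=4≠a[slow]=3 write a[4]=4, slow++,fast++
slow=4 fast=6: a[fast]=5≠a[slow]=4 write a[5]=5, slow++,fast++
slow=5 fast=7: a[fast]=5=a[slow] dup, fast++

slow=5, fast=8, prefix=[1, 2, 3, 4, 5]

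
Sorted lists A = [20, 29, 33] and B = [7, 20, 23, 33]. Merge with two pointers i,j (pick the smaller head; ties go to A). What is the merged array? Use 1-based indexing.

[i=1,j=1] A[i]=20>B[j]=7 take 7 → j++
[i=1,j=2] A[i]=20<=B[j]=20 take 20 → i++
[i=2,j=2] A[i]=29>B[j]=20 take 20 → j++
[i=2,j=3] A[i]=29>B[j]=23 take 23 → j++
[i=2,j=4] A[i]=29<=B[j]=33 take 29 → i++
[i=3,j=4] A[i]=33<=B[j]=33 take 33 → i++
[i=4,j=4] A done, take B[j]=33 → j++

[7, 20, 20, 23, 29, 33, 33]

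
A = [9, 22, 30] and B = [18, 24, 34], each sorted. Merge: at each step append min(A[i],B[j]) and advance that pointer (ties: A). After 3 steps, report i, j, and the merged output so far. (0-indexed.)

i=0 j=0: A[i]=9<=B[j]=18 take 9, i++
i=1 j=0: A[i]=22>B[j]=18 take 18, j++
i=1 j=1: A[i]=22<=B[j]=24 take 22, i++

i=2, j=1, merged so far=[9, 18, 22]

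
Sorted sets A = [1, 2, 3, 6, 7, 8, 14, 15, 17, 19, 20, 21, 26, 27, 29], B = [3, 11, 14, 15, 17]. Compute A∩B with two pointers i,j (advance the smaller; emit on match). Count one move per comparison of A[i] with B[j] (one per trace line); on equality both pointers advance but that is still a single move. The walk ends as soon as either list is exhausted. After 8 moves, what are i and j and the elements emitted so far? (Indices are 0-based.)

i=7, j=3, emitted=[3, 14]

[i=0,j=0] 1<3 → i++
[i=1,j=0] 2<3 → i++
[i=2,j=0] 3==3 emit → i++,j++
[i=3,j=1] 6<11 → i++
[i=4,j=1] 7<11 → i++
[i=5,j=1] 8<11 → i++
[i=6,j=1] 14>11 → j++
[i=6,j=2] 14==14 emit → i++,j++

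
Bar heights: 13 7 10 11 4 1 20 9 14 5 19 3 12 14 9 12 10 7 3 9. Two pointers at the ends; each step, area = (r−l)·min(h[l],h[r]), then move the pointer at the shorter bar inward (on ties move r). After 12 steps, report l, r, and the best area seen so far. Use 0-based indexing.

l=0 r=19: min(13,9)*19=171 best=171 *, r--
l=0 r=18: min(13,3)*18=54 best=171, r--
l=0 r=17: min(13,7)*17=119 best=171, r--
l=0 r=16: min(13,10)*16=160 best=171, r--
l=0 r=15: min(13,12)*15=180 best=180 *, r--
l=0 r=14: min(13,9)*14=126 best=180, r--
l=0 r=13: min(13,14)*13=169 best=180, l++
l=1 r=13: min(7,14)*12=84 best=180, l++
l=2 r=13: min(10,14)*11=110 best=180, l++
l=3 r=13: min(11,14)*10=110 best=180, l++
l=4 r=13: min(4,14)*9=36 best=180, l++
l=5 r=13: min(1,14)*8=8 best=180, l++

l=6, r=13, best area=180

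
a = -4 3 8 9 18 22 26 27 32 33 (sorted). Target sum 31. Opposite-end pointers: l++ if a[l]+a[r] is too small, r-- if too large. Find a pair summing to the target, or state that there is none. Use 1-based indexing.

(9, 22)

[1,10] -4+33=29 <31 → l++
[2,10] 3+33=36 >31 → r--
[2,9] 3+32=35 >31 → r--
[2,8] 3+27=30 <31 → l++
[3,8] 8+27=35 >31 → r--
[3,7] 8+26=34 >31 → r--
[3,6] 8+22=30 <31 → l++
[4,6] 9+22=31 → found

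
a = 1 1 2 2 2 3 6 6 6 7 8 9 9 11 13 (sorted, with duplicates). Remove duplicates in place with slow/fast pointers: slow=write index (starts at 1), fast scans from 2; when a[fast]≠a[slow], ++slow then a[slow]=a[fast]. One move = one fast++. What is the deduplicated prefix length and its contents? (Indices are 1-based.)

length 9; prefix = [1, 2, 3, 6, 7, 8, 9, 11, 13]

(s=1,f=2) a[fast]=1=a[slow] dup → fast++
(s=1,f=3) a[fast]=2≠a[slow]=1 write a[2]=2 → slow++,fast++
(s=2,f=4) a[fast]=2=a[slow] dup → fast++
(s=2,f=5) a[fast]=2=a[slow] dup → fast++
(s=2,f=6) a[fast]=3≠a[slow]=2 write a[3]=3 → slow++,fast++
(s=3,f=7) a[fast]=6≠a[slow]=3 write a[4]=6 → slow++,fast++
(s=4,f=8) a[fast]=6=a[slow] dup → fast++
(s=4,f=9) a[fast]=6=a[slow] dup → fast++
(s=4,f=10) a[fast]=7≠a[slow]=6 write a[5]=7 → slow++,fast++
(s=5,f=11) a[fast]=8≠a[slow]=7 write a[6]=8 → slow++,fast++
(s=6,f=12) a[fast]=9≠a[slow]=8 write a[7]=9 → slow++,fast++
(s=7,f=13) a[fast]=9=a[slow] dup → fast++
(s=7,f=14) a[fast]=11≠a[slow]=9 write a[8]=11 → slow++,fast++
(s=8,f=15) a[fast]=13≠a[slow]=11 write a[9]=13 → slow++,fast++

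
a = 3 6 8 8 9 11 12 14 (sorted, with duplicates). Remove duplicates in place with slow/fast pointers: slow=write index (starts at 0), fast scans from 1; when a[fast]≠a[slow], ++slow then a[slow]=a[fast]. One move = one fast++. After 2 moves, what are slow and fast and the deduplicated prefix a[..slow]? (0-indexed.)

slow=2, fast=3, prefix=[3, 6, 8]

slow=0 fast=1: a[fast]=6≠a[slow]=3 write a[1]=6, slow++,fast++
slow=1 fast=2: a[fast]=8≠a[slow]=6 write a[2]=8, slow++,fast++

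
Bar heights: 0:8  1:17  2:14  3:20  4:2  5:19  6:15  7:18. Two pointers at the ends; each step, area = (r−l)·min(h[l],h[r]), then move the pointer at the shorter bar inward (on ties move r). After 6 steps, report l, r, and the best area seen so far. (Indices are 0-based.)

l=3, r=4, best area=102

l=0 r=7: min(8,18)*7=56 best=56 *, l++
l=1 r=7: min(17,18)*6=102 best=102 *, l++
l=2 r=7: min(14,18)*5=70 best=102, l++
l=3 r=7: min(20,18)*4=72 best=102, r--
l=3 r=6: min(20,15)*3=45 best=102, r--
l=3 r=5: min(20,19)*2=38 best=102, r--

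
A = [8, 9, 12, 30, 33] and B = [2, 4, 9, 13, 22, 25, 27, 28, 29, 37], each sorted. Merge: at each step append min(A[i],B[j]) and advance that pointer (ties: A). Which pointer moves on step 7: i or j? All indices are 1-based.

i=1 j=1: A[i]=8>B[j]=2 take 2, j++
i=1 j=2: A[i]=8>B[j]=4 take 4, j++
i=1 j=3: A[i]=8<=B[j]=9 take 8, i++
i=2 j=3: A[i]=9<=B[j]=9 take 9, i++
i=3 j=3: A[i]=12>B[j]=9 take 9, j++
i=3 j=4: A[i]=12<=B[j]=13 take 12, i++
i=4 j=4: A[i]=30>B[j]=13 take 13, j++

j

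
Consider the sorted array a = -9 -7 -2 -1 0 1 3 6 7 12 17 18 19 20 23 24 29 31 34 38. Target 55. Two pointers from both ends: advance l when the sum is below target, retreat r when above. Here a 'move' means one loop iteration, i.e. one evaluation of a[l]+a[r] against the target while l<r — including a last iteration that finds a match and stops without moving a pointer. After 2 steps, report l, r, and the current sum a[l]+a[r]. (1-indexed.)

l=3, r=20, sum=36

[1,20] -9+38=29 <55 → l++
[2,20] -7+38=31 <55 → l++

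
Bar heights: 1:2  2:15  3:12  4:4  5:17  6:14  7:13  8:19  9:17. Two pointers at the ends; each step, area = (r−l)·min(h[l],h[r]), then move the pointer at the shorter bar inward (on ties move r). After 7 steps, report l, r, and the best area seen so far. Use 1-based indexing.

l=7, r=8, best area=105

[1,9] min(2,17)*8=16 best=16 * → l++
[2,9] min(15,17)*7=105 best=105 * → l++
[3,9] min(12,17)*6=72 best=105 → l++
[4,9] min(4,17)*5=20 best=105 → l++
[5,9] min(17,17)*4=68 best=105 → r--
[5,8] min(17,19)*3=51 best=105 → l++
[6,8] min(14,19)*2=28 best=105 → l++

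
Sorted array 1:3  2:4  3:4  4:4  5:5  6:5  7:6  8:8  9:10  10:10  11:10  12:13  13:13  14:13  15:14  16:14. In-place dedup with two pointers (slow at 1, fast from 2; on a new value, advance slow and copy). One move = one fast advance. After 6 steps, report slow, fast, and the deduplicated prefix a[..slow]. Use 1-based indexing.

slow=1 fast=2: a[fast]=4≠a[slow]=3 write a[2]=4, slow++,fast++
slow=2 fast=3: a[fast]=4=a[slow] dup, fast++
slow=2 fast=4: a[fast]=4=a[slow] dup, fast++
slow=2 fast=5: a[fast]=5≠a[slow]=4 write a[3]=5, slow++,fast++
slow=3 fast=6: a[fast]=5=a[slow] dup, fast++
slow=3 fast=7: a[fast]=6≠a[slow]=5 write a[4]=6, slow++,fast++

slow=4, fast=8, prefix=[3, 4, 5, 6]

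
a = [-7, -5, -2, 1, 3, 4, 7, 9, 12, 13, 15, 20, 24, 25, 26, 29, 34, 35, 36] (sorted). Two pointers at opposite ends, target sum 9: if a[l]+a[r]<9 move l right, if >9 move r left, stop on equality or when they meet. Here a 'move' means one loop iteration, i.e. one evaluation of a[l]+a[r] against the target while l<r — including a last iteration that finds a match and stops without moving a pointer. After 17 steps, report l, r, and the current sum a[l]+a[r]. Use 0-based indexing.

l=0 r=18: -7+36=29 >9, r--
l=0 r=17: -7+35=28 >9, r--
l=0 r=16: -7+34=27 >9, r--
l=0 r=15: -7+29=22 >9, r--
l=0 r=14: -7+26=19 >9, r--
l=0 r=13: -7+25=18 >9, r--
l=0 r=12: -7+24=17 >9, r--
l=0 r=11: -7+20=13 >9, r--
l=0 r=10: -7+15=8 <9, l++
l=1 r=10: -5+15=10 >9, r--
l=1 r=9: -5+13=8 <9, l++
l=2 r=9: -2+13=11 >9, r--
l=2 r=8: -2+12=10 >9, r--
l=2 r=7: -2+9=7 <9, l++
l=3 r=7: 1+9=10 >9, r--
l=3 r=6: 1+7=8 <9, l++
l=4 r=6: 3+7=10 >9, r--

l=4, r=5, sum=7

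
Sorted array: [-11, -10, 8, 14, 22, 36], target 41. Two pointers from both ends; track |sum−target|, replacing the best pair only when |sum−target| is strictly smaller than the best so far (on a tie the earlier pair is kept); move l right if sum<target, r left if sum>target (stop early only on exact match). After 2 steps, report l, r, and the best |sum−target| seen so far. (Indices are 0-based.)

l=0 r=5: -11+36=25 d=16 *, l++
l=1 r=5: -10+36=26 d=15 *, l++

l=2, r=5, best |Δ|=15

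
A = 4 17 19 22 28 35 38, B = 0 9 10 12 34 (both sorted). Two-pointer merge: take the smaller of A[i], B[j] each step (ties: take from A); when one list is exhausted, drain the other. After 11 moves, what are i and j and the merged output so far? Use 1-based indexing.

[i=1,j=1] A[i]=4>B[j]=0 take 0 → j++
[i=1,j=2] A[i]=4<=B[j]=9 take 4 → i++
[i=2,j=2] A[i]=17>B[j]=9 take 9 → j++
[i=2,j=3] A[i]=17>B[j]=10 take 10 → j++
[i=2,j=4] A[i]=17>B[j]=12 take 12 → j++
[i=2,j=5] A[i]=17<=B[j]=34 take 17 → i++
[i=3,j=5] A[i]=19<=B[j]=34 take 19 → i++
[i=4,j=5] A[i]=22<=B[j]=34 take 22 → i++
[i=5,j=5] A[i]=28<=B[j]=34 take 28 → i++
[i=6,j=5] A[i]=35>B[j]=34 take 34 → j++
[i=6,j=6] B done, take A[i]=35 → i++

i=7, j=6, merged so far=[0, 4, 9, 10, 12, 17, 19, 22, 28, 34, 35]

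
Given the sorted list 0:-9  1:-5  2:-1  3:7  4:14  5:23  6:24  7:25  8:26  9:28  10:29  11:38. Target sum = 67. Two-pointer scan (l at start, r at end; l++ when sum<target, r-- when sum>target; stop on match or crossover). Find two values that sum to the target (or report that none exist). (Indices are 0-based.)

[0,11] -9+38=29 <67 → l++
[1,11] -5+38=33 <67 → l++
[2,11] -1+38=37 <67 → l++
[3,11] 7+38=45 <67 → l++
[4,11] 14+38=52 <67 → l++
[5,11] 23+38=61 <67 → l++
[6,11] 24+38=62 <67 → l++
[7,11] 25+38=63 <67 → l++
[8,11] 26+38=64 <67 → l++
[9,11] 28+38=66 <67 → l++
[10,11] 29+38=67 → found

(29, 38)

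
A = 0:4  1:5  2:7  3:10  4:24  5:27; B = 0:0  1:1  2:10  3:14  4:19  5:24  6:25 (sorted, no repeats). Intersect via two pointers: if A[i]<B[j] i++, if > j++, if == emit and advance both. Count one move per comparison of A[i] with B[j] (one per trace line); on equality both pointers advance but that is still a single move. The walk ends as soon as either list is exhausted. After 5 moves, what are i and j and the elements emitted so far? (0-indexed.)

i=0 j=0: 4>0, j++
i=0 j=1: 4>1, j++
i=0 j=2: 4<10, i++
i=1 j=2: 5<10, i++
i=2 j=2: 7<10, i++

i=3, j=2, emitted=[]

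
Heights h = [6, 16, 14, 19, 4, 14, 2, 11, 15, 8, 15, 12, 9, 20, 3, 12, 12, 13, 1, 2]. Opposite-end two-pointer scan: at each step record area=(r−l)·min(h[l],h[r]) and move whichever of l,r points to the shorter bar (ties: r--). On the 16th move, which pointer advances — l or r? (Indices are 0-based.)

l

l=0 r=19: min(6,2)*19=38 best=38 *, r--
l=0 r=18: min(6,1)*18=18 best=38, r--
l=0 r=17: min(6,13)*17=102 best=102 *, l++
l=1 r=17: min(16,13)*16=208 best=208 *, r--
l=1 r=16: min(16,12)*15=180 best=208, r--
l=1 r=15: min(16,12)*14=168 best=208, r--
l=1 r=14: min(16,3)*13=39 best=208, r--
l=1 r=13: min(16,20)*12=192 best=208, l++
l=2 r=13: min(14,20)*11=154 best=208, l++
l=3 r=13: min(19,20)*10=190 best=208, l++
l=4 r=13: min(4,20)*9=36 best=208, l++
l=5 r=13: min(14,20)*8=112 best=208, l++
l=6 r=13: min(2,20)*7=14 best=208, l++
l=7 r=13: min(11,20)*6=66 best=208, l++
l=8 r=13: min(15,20)*5=75 best=208, l++
l=9 r=13: min(8,20)*4=32 best=208, l++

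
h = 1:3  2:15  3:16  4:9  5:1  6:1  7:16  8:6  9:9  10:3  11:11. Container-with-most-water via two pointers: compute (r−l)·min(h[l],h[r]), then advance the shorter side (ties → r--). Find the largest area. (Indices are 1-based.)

l=1 r=11: min(3,11)*10=30 best=30 *, l++
l=2 r=11: min(15,11)*9=99 best=99 *, r--
l=2 r=10: min(15,3)*8=24 best=99, r--
l=2 r=9: min(15,9)*7=63 best=99, r--
l=2 r=8: min(15,6)*6=36 best=99, r--
l=2 r=7: min(15,16)*5=75 best=99, l++
l=3 r=7: min(16,16)*4=64 best=99, r--
l=3 r=6: min(16,1)*3=3 best=99, r--
l=3 r=5: min(16,1)*2=2 best=99, r--
l=3 r=4: min(16,9)*1=9 best=99, r--

max area = 99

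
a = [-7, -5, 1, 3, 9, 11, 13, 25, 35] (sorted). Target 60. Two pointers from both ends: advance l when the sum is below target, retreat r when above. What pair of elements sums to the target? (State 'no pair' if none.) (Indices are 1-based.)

(25, 35)

l=1 r=9: -7+35=28 <60, l++
l=2 r=9: -5+35=30 <60, l++
l=3 r=9: 1+35=36 <60, l++
l=4 r=9: 3+35=38 <60, l++
l=5 r=9: 9+35=44 <60, l++
l=6 r=9: 11+35=46 <60, l++
l=7 r=9: 13+35=48 <60, l++
l=8 r=9: 25+35=60, found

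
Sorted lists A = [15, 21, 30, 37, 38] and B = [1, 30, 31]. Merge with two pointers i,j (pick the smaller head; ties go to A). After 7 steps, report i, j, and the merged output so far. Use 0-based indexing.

i=4, j=3, merged so far=[1, 15, 21, 30, 30, 31, 37]

[i=0,j=0] A[i]=15>B[j]=1 take 1 → j++
[i=0,j=1] A[i]=15<=B[j]=30 take 15 → i++
[i=1,j=1] A[i]=21<=B[j]=30 take 21 → i++
[i=2,j=1] A[i]=30<=B[j]=30 take 30 → i++
[i=3,j=1] A[i]=37>B[j]=30 take 30 → j++
[i=3,j=2] A[i]=37>B[j]=31 take 31 → j++
[i=3,j=3] B done, take A[i]=37 → i++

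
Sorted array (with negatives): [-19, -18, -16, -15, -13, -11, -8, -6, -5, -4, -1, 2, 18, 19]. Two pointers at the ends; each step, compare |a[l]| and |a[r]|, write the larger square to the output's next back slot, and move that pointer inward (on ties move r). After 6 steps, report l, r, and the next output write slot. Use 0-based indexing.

l=4, r=11, next write slot=7

l=0 r=13: |-19|<=|19| out[13]=361, r--
l=0 r=12: |-19|>|18| out[12]=361, l++
l=1 r=12: |-18|<=|18| out[11]=324, r--
l=1 r=11: |-18|>|2| out[10]=324, l++
l=2 r=11: |-16|>|2| out[9]=256, l++
l=3 r=11: |-15|>|2| out[8]=225, l++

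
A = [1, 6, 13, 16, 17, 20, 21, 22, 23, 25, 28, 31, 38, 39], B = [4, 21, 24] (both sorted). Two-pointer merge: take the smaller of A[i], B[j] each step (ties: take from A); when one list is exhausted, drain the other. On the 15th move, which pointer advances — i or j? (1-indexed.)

i

i=1 j=1: A[i]=1<=B[j]=4 take 1, i++
i=2 j=1: A[i]=6>B[j]=4 take 4, j++
i=2 j=2: A[i]=6<=B[j]=21 take 6, i++
i=3 j=2: A[i]=13<=B[j]=21 take 13, i++
i=4 j=2: A[i]=16<=B[j]=21 take 16, i++
i=5 j=2: A[i]=17<=B[j]=21 take 17, i++
i=6 j=2: A[i]=20<=B[j]=21 take 20, i++
i=7 j=2: A[i]=21<=B[j]=21 take 21, i++
i=8 j=2: A[i]=22>B[j]=21 take 21, j++
i=8 j=3: A[i]=22<=B[j]=24 take 22, i++
i=9 j=3: A[i]=23<=B[j]=24 take 23, i++
i=10 j=3: A[i]=25>B[j]=24 take 24, j++
i=10 j=4: B done, take A[i]=25, i++
i=11 j=4: B done, take A[i]=28, i++
i=12 j=4: B done, take A[i]=31, i++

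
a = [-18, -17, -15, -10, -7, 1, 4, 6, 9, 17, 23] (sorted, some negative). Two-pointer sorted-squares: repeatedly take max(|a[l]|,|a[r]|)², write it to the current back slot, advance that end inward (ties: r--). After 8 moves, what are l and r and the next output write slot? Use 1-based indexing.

l=6, r=8, next write slot=3

l=1 r=11: |-18|<=|23| out[11]=529, r--
l=1 r=10: |-18|>|17| out[10]=324, l++
l=2 r=10: |-17|<=|17| out[9]=289, r--
l=2 r=9: |-17|>|9| out[8]=289, l++
l=3 r=9: |-15|>|9| out[7]=225, l++
l=4 r=9: |-10|>|9| out[6]=100, l++
l=5 r=9: |-7|<=|9| out[5]=81, r--
l=5 r=8: |-7|>|6| out[4]=49, l++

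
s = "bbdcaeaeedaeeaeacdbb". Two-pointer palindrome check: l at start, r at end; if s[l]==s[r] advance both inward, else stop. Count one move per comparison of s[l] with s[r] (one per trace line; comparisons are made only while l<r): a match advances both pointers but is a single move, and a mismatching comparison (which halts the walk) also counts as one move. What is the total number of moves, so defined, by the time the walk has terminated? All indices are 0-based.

l=0 r=19: 'b'=='b', l++,r--
l=1 r=18: 'b'=='b', l++,r--
l=2 r=17: 'd'=='d', l++,r--
l=3 r=16: 'c'=='c', l++,r--
l=4 r=15: 'a'=='a', l++,r--
l=5 r=14: 'e'=='e', l++,r--
l=6 r=13: 'a'=='a', l++,r--
l=7 r=12: 'e'=='e', l++,r--
l=8 r=11: 'e'=='e', l++,r--
l=9 r=10: 'd'!='a', stop

10 moves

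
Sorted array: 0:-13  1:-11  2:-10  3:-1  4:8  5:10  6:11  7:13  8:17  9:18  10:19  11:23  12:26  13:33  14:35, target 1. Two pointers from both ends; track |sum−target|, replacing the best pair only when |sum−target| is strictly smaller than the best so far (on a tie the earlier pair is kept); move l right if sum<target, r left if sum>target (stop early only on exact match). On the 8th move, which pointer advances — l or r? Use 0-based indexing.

l

l=0 r=14: -13+35=22 d=21 *, r--
l=0 r=13: -13+33=20 d=19 *, r--
l=0 r=12: -13+26=13 d=12 *, r--
l=0 r=11: -13+23=10 d=9 *, r--
l=0 r=10: -13+19=6 d=5 *, r--
l=0 r=9: -13+18=5 d=4 *, r--
l=0 r=8: -13+17=4 d=3 *, r--
l=0 r=7: -13+13=0 d=1 *, l++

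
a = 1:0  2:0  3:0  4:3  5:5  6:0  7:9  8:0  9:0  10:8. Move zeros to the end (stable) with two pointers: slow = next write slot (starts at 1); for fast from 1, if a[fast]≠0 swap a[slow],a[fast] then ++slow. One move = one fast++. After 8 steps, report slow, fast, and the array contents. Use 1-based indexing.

slow=4, fast=9, a=[3, 5, 9, 0, 0, 0, 0, 0, 0, 8]

slow=1 fast=1: a[fast]=0, fast++
slow=1 fast=2: a[fast]=0, fast++
slow=1 fast=3: a[fast]=0, fast++
slow=1 fast=4: a[fast]=3≠0 swap→a[1]=3, slow++,fast++
slow=2 fast=5: a[fast]=5≠0 swap→a[2]=5, slow++,fast++
slow=3 fast=6: a[fast]=0, fast++
slow=3 fast=7: a[fast]=9≠0 swap→a[3]=9, slow++,fast++
slow=4 fast=8: a[fast]=0, fast++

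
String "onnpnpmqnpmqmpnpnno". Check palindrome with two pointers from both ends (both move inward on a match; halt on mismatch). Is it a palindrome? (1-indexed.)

[1,19] 'o'=='o' → l++,r--
[2,18] 'n'=='n' → l++,r--
[3,17] 'n'=='n' → l++,r--
[4,16] 'p'=='p' → l++,r--
[5,15] 'n'=='n' → l++,r--
[6,14] 'p'=='p' → l++,r--
[7,13] 'm'=='m' → l++,r--
[8,12] 'q'=='q' → l++,r--
[9,11] 'n'!='m' → stop

not a palindrome (mismatch at 9,11)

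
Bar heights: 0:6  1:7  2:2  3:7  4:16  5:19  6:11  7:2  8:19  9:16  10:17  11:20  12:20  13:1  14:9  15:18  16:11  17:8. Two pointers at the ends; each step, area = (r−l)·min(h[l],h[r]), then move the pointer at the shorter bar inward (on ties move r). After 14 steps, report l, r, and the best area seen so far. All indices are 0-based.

l=0 r=17: min(6,8)*17=102 best=102 *, l++
l=1 r=17: min(7,8)*16=112 best=112 *, l++
l=2 r=17: min(2,8)*15=30 best=112, l++
l=3 r=17: min(7,8)*14=98 best=112, l++
l=4 r=17: min(16,8)*13=104 best=112, r--
l=4 r=16: min(16,11)*12=132 best=132 *, r--
l=4 r=15: min(16,18)*11=176 best=176 *, l++
l=5 r=15: min(19,18)*10=180 best=180 *, r--
l=5 r=14: min(19,9)*9=81 best=180, r--
l=5 r=13: min(19,1)*8=8 best=180, r--
l=5 r=12: min(19,20)*7=133 best=180, l++
l=6 r=12: min(11,20)*6=66 best=180, l++
l=7 r=12: min(2,20)*5=10 best=180, l++
l=8 r=12: min(19,20)*4=76 best=180, l++

l=9, r=12, best area=180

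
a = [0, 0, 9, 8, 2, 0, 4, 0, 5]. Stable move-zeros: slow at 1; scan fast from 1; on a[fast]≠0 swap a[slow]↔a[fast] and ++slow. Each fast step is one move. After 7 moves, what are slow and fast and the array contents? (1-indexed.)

slow=1 fast=1: a[fast]=0, fast++
slow=1 fast=2: a[fast]=0, fast++
slow=1 fast=3: a[fast]=9≠0 swap→a[1]=9, slow++,fast++
slow=2 fast=4: a[fast]=8≠0 swap→a[2]=8, slow++,fast++
slow=3 fast=5: a[fast]=2≠0 swap→a[3]=2, slow++,fast++
slow=4 fast=6: a[fast]=0, fast++
slow=4 fast=7: a[fast]=4≠0 swap→a[4]=4, slow++,fast++

slow=5, fast=8, a=[9, 8, 2, 4, 0, 0, 0, 0, 5]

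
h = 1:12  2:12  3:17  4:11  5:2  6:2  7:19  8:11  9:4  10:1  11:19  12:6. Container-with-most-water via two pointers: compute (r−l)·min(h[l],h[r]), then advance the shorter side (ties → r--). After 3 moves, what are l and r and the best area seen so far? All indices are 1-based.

[1,12] min(12,6)*11=66 best=66 * → r--
[1,11] min(12,19)*10=120 best=120 * → l++
[2,11] min(12,19)*9=108 best=120 → l++

l=3, r=11, best area=120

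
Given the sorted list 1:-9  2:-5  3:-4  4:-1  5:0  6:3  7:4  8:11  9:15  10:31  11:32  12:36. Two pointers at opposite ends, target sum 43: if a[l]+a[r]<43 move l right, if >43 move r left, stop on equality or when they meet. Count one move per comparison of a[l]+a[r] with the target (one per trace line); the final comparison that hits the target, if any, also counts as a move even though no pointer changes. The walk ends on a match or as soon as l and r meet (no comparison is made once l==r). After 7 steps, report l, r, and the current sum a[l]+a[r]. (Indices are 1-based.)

l=8, r=12, sum=47

[1,12] -9+36=27 <43 → l++
[2,12] -5+36=31 <43 → l++
[3,12] -4+36=32 <43 → l++
[4,12] -1+36=35 <43 → l++
[5,12] 0+36=36 <43 → l++
[6,12] 3+36=39 <43 → l++
[7,12] 4+36=40 <43 → l++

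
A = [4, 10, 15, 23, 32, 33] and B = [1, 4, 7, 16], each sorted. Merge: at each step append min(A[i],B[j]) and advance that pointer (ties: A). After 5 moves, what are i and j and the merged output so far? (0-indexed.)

i=0 j=0: A[i]=4>B[j]=1 take 1, j++
i=0 j=1: A[i]=4<=B[j]=4 take 4, i++
i=1 j=1: A[i]=10>B[j]=4 take 4, j++
i=1 j=2: A[i]=10>B[j]=7 take 7, j++
i=1 j=3: A[i]=10<=B[j]=16 take 10, i++

i=2, j=3, merged so far=[1, 4, 4, 7, 10]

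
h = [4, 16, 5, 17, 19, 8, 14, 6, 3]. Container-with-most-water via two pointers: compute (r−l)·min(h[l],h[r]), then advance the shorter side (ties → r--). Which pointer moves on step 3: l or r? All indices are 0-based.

r

[0,8] min(4,3)*8=24 best=24 * → r--
[0,7] min(4,6)*7=28 best=28 * → l++
[1,7] min(16,6)*6=36 best=36 * → r--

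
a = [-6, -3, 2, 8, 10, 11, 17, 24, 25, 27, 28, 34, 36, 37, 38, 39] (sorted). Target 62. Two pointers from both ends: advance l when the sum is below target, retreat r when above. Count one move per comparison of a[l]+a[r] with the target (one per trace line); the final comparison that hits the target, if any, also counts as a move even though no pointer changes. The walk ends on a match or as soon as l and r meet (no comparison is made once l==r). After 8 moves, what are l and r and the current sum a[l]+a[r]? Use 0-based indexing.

l=0 r=15: -6+39=33 <62, l++
l=1 r=15: -3+39=36 <62, l++
l=2 r=15: 2+39=41 <62, l++
l=3 r=15: 8+39=47 <62, l++
l=4 r=15: 10+39=49 <62, l++
l=5 r=15: 11+39=50 <62, l++
l=6 r=15: 17+39=56 <62, l++
l=7 r=15: 24+39=63 >62, r--

l=7, r=14, sum=62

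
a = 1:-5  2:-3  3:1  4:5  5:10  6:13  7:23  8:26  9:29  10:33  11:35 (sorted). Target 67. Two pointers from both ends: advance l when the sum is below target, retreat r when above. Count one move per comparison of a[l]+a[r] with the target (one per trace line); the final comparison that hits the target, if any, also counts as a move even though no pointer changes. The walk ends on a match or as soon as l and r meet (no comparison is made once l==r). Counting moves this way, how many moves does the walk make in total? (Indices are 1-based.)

[1,11] -5+35=30 <67 → l++
[2,11] -3+35=32 <67 → l++
[3,11] 1+35=36 <67 → l++
[4,11] 5+35=40 <67 → l++
[5,11] 10+35=45 <67 → l++
[6,11] 13+35=48 <67 → l++
[7,11] 23+35=58 <67 → l++
[8,11] 26+35=61 <67 → l++
[9,11] 29+35=64 <67 → l++
[10,11] 33+35=68 >67 → r--

10 moves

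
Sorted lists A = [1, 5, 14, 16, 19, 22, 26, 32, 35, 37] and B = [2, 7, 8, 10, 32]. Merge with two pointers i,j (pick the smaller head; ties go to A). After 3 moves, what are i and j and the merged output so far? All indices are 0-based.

i=0 j=0: A[i]=1<=B[j]=2 take 1, i++
i=1 j=0: A[i]=5>B[j]=2 take 2, j++
i=1 j=1: A[i]=5<=B[j]=7 take 5, i++

i=2, j=1, merged so far=[1, 2, 5]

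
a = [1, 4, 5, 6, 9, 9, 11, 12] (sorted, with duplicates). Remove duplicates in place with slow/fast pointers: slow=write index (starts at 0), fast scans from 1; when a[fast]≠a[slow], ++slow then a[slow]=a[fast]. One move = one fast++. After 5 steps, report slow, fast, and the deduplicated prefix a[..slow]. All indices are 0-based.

slow=4, fast=6, prefix=[1, 4, 5, 6, 9]

(s=0,f=1) a[fast]=4≠a[slow]=1 write a[1]=4 → slow++,fast++
(s=1,f=2) a[fast]=5≠a[slow]=4 write a[2]=5 → slow++,fast++
(s=2,f=3) a[fast]=6≠a[slow]=5 write a[3]=6 → slow++,fast++
(s=3,f=4) a[fast]=9≠a[slow]=6 write a[4]=9 → slow++,fast++
(s=4,f=5) a[fast]=9=a[slow] dup → fast++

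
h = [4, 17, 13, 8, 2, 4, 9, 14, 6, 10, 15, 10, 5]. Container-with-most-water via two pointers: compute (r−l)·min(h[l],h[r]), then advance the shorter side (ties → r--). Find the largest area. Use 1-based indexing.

[1,13] min(4,5)*12=48 best=48 * → l++
[2,13] min(17,5)*11=55 best=55 * → r--
[2,12] min(17,10)*10=100 best=100 * → r--
[2,11] min(17,15)*9=135 best=135 * → r--
[2,10] min(17,10)*8=80 best=135 → r--
[2,9] min(17,6)*7=42 best=135 → r--
[2,8] min(17,14)*6=84 best=135 → r--
[2,7] min(17,9)*5=45 best=135 → r--
[2,6] min(17,4)*4=16 best=135 → r--
[2,5] min(17,2)*3=6 best=135 → r--
[2,4] min(17,8)*2=16 best=135 → r--
[2,3] min(17,13)*1=13 best=135 → r--

max area = 135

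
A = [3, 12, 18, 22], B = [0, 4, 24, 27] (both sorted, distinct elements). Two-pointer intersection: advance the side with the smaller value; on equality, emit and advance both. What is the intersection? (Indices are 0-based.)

intersection = []

i=0 j=0: 3>0, j++
i=0 j=1: 3<4, i++
i=1 j=1: 12>4, j++
i=1 j=2: 12<24, i++
i=2 j=2: 18<24, i++
i=3 j=2: 22<24, i++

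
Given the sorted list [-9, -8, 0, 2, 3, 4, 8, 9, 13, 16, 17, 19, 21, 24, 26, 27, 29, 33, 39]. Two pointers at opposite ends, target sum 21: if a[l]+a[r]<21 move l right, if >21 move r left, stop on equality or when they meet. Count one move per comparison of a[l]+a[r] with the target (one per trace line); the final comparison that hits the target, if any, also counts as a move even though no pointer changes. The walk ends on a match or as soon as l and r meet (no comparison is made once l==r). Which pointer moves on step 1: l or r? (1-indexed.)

[1,19] -9+39=30 >21 → r--

r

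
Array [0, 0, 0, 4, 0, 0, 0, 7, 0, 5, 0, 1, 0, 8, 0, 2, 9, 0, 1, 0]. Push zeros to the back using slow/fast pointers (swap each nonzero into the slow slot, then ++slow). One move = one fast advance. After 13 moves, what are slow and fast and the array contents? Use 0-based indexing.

slow=4, fast=13, a=[4, 7, 5, 1, 0, 0, 0, 0, 0, 0, 0, 0, 0, 8, 0, 2, 9, 0, 1, 0]

slow=0 fast=0: a[fast]=0, fast++
slow=0 fast=1: a[fast]=0, fast++
slow=0 fast=2: a[fast]=0, fast++
slow=0 fast=3: a[fast]=4≠0 swap→a[0]=4, slow++,fast++
slow=1 fast=4: a[fast]=0, fast++
slow=1 fast=5: a[fast]=0, fast++
slow=1 fast=6: a[fast]=0, fast++
slow=1 fast=7: a[fast]=7≠0 swap→a[1]=7, slow++,fast++
slow=2 fast=8: a[fast]=0, fast++
slow=2 fast=9: a[fast]=5≠0 swap→a[2]=5, slow++,fast++
slow=3 fast=10: a[fast]=0, fast++
slow=3 fast=11: a[fast]=1≠0 swap→a[3]=1, slow++,fast++
slow=4 fast=12: a[fast]=0, fast++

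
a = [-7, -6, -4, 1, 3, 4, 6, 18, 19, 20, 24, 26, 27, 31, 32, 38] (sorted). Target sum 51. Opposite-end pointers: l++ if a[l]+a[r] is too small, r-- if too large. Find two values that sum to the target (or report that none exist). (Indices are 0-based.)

(19, 32)

l=0 r=15: -7+38=31 <51, l++
l=1 r=15: -6+38=32 <51, l++
l=2 r=15: -4+38=34 <51, l++
l=3 r=15: 1+38=39 <51, l++
l=4 r=15: 3+38=41 <51, l++
l=5 r=15: 4+38=42 <51, l++
l=6 r=15: 6+38=44 <51, l++
l=7 r=15: 18+38=56 >51, r--
l=7 r=14: 18+32=50 <51, l++
l=8 r=14: 19+32=51, found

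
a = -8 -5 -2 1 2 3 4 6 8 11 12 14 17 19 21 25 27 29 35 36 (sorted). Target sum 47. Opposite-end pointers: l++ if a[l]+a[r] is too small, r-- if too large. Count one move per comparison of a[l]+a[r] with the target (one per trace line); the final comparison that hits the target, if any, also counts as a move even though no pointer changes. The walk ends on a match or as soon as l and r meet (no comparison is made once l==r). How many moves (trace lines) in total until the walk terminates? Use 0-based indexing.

l=0 r=19: -8+36=28 <47, l++
l=1 r=19: -5+36=31 <47, l++
l=2 r=19: -2+36=34 <47, l++
l=3 r=19: 1+36=37 <47, l++
l=4 r=19: 2+36=38 <47, l++
l=5 r=19: 3+36=39 <47, l++
l=6 r=19: 4+36=40 <47, l++
l=7 r=19: 6+36=42 <47, l++
l=8 r=19: 8+36=44 <47, l++
l=9 r=19: 11+36=47, found

10 moves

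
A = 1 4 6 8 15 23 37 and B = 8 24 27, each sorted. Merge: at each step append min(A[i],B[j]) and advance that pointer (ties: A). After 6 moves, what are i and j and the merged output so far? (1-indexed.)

i=6, j=2, merged so far=[1, 4, 6, 8, 8, 15]

[i=1,j=1] A[i]=1<=B[j]=8 take 1 → i++
[i=2,j=1] A[i]=4<=B[j]=8 take 4 → i++
[i=3,j=1] A[i]=6<=B[j]=8 take 6 → i++
[i=4,j=1] A[i]=8<=B[j]=8 take 8 → i++
[i=5,j=1] A[i]=15>B[j]=8 take 8 → j++
[i=5,j=2] A[i]=15<=B[j]=24 take 15 → i++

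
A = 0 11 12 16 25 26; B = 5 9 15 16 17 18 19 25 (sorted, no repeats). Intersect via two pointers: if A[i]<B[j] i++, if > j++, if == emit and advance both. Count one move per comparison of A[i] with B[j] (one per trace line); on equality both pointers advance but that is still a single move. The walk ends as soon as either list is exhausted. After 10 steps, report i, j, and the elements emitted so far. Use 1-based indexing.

i=5, j=8, emitted=[16]

[i=1,j=1] 0<5 → i++
[i=2,j=1] 11>5 → j++
[i=2,j=2] 11>9 → j++
[i=2,j=3] 11<15 → i++
[i=3,j=3] 12<15 → i++
[i=4,j=3] 16>15 → j++
[i=4,j=4] 16==16 emit → i++,j++
[i=5,j=5] 25>17 → j++
[i=5,j=6] 25>18 → j++
[i=5,j=7] 25>19 → j++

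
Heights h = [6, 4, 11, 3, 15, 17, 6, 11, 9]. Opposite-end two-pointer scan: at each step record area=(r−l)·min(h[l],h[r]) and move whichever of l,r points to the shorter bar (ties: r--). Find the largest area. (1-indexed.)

max area = 55

[1,9] min(6,9)*8=48 best=48 * → l++
[2,9] min(4,9)*7=28 best=48 → l++
[3,9] min(11,9)*6=54 best=54 * → r--
[3,8] min(11,11)*5=55 best=55 * → r--
[3,7] min(11,6)*4=24 best=55 → r--
[3,6] min(11,17)*3=33 best=55 → l++
[4,6] min(3,17)*2=6 best=55 → l++
[5,6] min(15,17)*1=15 best=55 → l++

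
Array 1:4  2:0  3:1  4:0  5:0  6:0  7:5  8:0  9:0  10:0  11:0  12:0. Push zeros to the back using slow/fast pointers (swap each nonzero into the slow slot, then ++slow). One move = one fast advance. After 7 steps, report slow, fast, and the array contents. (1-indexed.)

slow=1 fast=1: a[fast]=4≠0 swap→a[1]=4, slow++,fast++
slow=2 fast=2: a[fast]=0, fast++
slow=2 fast=3: a[fast]=1≠0 swap→a[2]=1, slow++,fast++
slow=3 fast=4: a[fast]=0, fast++
slow=3 fast=5: a[fast]=0, fast++
slow=3 fast=6: a[fast]=0, fast++
slow=3 fast=7: a[fast]=5≠0 swap→a[3]=5, slow++,fast++

slow=4, fast=8, a=[4, 1, 5, 0, 0, 0, 0, 0, 0, 0, 0, 0]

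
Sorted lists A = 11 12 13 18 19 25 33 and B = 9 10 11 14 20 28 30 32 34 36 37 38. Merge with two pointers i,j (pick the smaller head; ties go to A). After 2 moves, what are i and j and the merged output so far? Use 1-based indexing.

i=1, j=3, merged so far=[9, 10]

[i=1,j=1] A[i]=11>B[j]=9 take 9 → j++
[i=1,j=2] A[i]=11>B[j]=10 take 10 → j++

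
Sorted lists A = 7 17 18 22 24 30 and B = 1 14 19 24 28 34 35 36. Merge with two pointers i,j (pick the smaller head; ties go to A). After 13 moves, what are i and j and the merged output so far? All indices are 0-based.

i=6, j=7, merged so far=[1, 7, 14, 17, 18, 19, 22, 24, 24, 28, 30, 34, 35]

[i=0,j=0] A[i]=7>B[j]=1 take 1 → j++
[i=0,j=1] A[i]=7<=B[j]=14 take 7 → i++
[i=1,j=1] A[i]=17>B[j]=14 take 14 → j++
[i=1,j=2] A[i]=17<=B[j]=19 take 17 → i++
[i=2,j=2] A[i]=18<=B[j]=19 take 18 → i++
[i=3,j=2] A[i]=22>B[j]=19 take 19 → j++
[i=3,j=3] A[i]=22<=B[j]=24 take 22 → i++
[i=4,j=3] A[i]=24<=B[j]=24 take 24 → i++
[i=5,j=3] A[i]=30>B[j]=24 take 24 → j++
[i=5,j=4] A[i]=30>B[j]=28 take 28 → j++
[i=5,j=5] A[i]=30<=B[j]=34 take 30 → i++
[i=6,j=5] A done, take B[j]=34 → j++
[i=6,j=6] A done, take B[j]=35 → j++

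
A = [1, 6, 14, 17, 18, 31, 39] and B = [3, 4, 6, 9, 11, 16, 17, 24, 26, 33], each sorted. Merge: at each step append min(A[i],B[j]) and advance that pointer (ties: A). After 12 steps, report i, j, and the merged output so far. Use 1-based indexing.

i=6, j=8, merged so far=[1, 3, 4, 6, 6, 9, 11, 14, 16, 17, 17, 18]

i=1 j=1: A[i]=1<=B[j]=3 take 1, i++
i=2 j=1: A[i]=6>B[j]=3 take 3, j++
i=2 j=2: A[i]=6>B[j]=4 take 4, j++
i=2 j=3: A[i]=6<=B[j]=6 take 6, i++
i=3 j=3: A[i]=14>B[j]=6 take 6, j++
i=3 j=4: A[i]=14>B[j]=9 take 9, j++
i=3 j=5: A[i]=14>B[j]=11 take 11, j++
i=3 j=6: A[i]=14<=B[j]=16 take 14, i++
i=4 j=6: A[i]=17>B[j]=16 take 16, j++
i=4 j=7: A[i]=17<=B[j]=17 take 17, i++
i=5 j=7: A[i]=18>B[j]=17 take 17, j++
i=5 j=8: A[i]=18<=B[j]=24 take 18, i++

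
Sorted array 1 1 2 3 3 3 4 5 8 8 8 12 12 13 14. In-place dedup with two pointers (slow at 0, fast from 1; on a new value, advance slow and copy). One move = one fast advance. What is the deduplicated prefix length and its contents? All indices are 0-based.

slow=0 fast=1: a[fast]=1=a[slow] dup, fast++
slow=0 fast=2: a[fast]=2≠a[slow]=1 write a[1]=2, slow++,fast++
slow=1 fast=3: a[fast]=3≠a[slow]=2 write a[2]=3, slow++,fast++
slow=2 fast=4: a[fast]=3=a[slow] dup, fast++
slow=2 fast=5: a[fast]=3=a[slow] dup, fast++
slow=2 fast=6: a[fast]=4≠a[slow]=3 write a[3]=4, slow++,fast++
slow=3 fast=7: a[fast]=5≠a[slow]=4 write a[4]=5, slow++,fast++
slow=4 fast=8: a[fast]=8≠a[slow]=5 write a[5]=8, slow++,fast++
slow=5 fast=9: a[fast]=8=a[slow] dup, fast++
slow=5 fast=10: a[fast]=8=a[slow] dup, fast++
slow=5 fast=11: a[fast]=12≠a[slow]=8 write a[6]=12, slow++,fast++
slow=6 fast=12: a[fast]=12=a[slow] dup, fast++
slow=6 fast=13: a[fast]=13≠a[slow]=12 write a[7]=13, slow++,fast++
slow=7 fast=14: a[fast]=14≠a[slow]=13 write a[8]=14, slow++,fast++

length 9; prefix = [1, 2, 3, 4, 5, 8, 12, 13, 14]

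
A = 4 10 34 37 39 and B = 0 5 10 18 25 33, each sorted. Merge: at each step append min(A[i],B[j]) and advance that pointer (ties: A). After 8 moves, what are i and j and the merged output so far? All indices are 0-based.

i=2, j=6, merged so far=[0, 4, 5, 10, 10, 18, 25, 33]

i=0 j=0: A[i]=4>B[j]=0 take 0, j++
i=0 j=1: A[i]=4<=B[j]=5 take 4, i++
i=1 j=1: A[i]=10>B[j]=5 take 5, j++
i=1 j=2: A[i]=10<=B[j]=10 take 10, i++
i=2 j=2: A[i]=34>B[j]=10 take 10, j++
i=2 j=3: A[i]=34>B[j]=18 take 18, j++
i=2 j=4: A[i]=34>B[j]=25 take 25, j++
i=2 j=5: A[i]=34>B[j]=33 take 33, j++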